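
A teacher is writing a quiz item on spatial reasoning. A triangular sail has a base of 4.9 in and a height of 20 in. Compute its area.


Shape: triangle
Base b = 4.9 in, Height h = 20 in
Formula: A = (1/2) * b * h
A = 0.5 * 4.9 * 20
A = 0.5 * 98
A = 49
49 in^2


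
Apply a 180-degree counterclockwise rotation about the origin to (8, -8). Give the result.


Transformation: rotation about the origin
Original point: (8, -8)
Rule for 180 deg: (x, y) -> (-x, -y)
Apply: (8, -8) -> (-8, 8)
(-8, 8)


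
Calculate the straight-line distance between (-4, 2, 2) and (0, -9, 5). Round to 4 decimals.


3D distance between two points
P1 = (-4, 2, 2), P2 = (0, -9, 5)
Formula: d = sqrt((x2-x1)^2 + (y2-y1)^2 + (z2-z1)^2)
dx = 0 - -4 = 4
dy = -9 - 2 = -11
dz = 5 - 2 = 3
dx^2 + dy^2 + dz^2 = 16 + 121 + 9 = 146
d = sqrt(146)
d = 12.083
12.083 units


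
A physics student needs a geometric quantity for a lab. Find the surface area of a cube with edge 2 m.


Shape: cube
Side s = 2 m
A cube has 6 square faces.
Formula: SA = 6 * s^2
s^2 = 4
SA = 6 * 4
SA = 24
24 m^2


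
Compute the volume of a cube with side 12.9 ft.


Shape: cube
Side s = 12.9 ft
Formula: V = s^3
V = 12.9 * 12.9 * 12.9
V = 166.41 * 12.9
V = 2146.689
2146.689 ft^3


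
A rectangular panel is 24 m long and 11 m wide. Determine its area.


Shape: rectangle
Length l = 24 m, Width w = 11 m
Formula: A = l * w
A = 24 * 11
A = 264
264 m^2


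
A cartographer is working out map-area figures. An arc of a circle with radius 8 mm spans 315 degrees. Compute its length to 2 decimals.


Shape: circular arc
Radius r = 8 mm, Angle = 315 degrees
Formula: L = (angle/360) * 2 * pi * r
2 * pi * r = 16 * pi
L = (315/360) * 16 * pi
L = 14 * pi
L = 43.98
43.98 mm


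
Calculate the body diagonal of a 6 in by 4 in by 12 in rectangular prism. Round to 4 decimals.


Shape: rectangular box (space diagonal)
l = 6 in, w = 4 in, h = 12 in
Visualize: the diagonal of the base, then a right triangle with that diagonal and the height.
Formula: d = sqrt(l^2 + w^2 + h^2)
l^2 + w^2 + h^2 = 36 + 16 + 144 = 196
d = sqrt(196)
d = 14.0
14 in


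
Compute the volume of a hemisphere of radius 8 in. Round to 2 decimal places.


Shape: hemisphere (half of a sphere)
Radius r = 8 in
Formula: V = (1/2) * (4/3) * pi * r^3 = (2/3) * pi * r^3
r^3 = 512
(2/3) * 512 = 341.333333
V = 341.333333 * pi
V = 1072.33
1072.33 in^3


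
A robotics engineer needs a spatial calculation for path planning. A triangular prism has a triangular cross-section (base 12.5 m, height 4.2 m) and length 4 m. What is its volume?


Shape: triangular prism
Triangle base = 12.5 m, triangle height = 4.2 m, prism length L = 4 m
Formula: V = (1/2 * b * h_tri) * L
Cross-section area = 0.5 * 12.5 * 4.2 = 26.25
V = 26.25 * 4
V = 105
105 m^3


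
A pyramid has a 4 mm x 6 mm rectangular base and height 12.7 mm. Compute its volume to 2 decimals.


Shape: rectangular pyramid
Base: 4 mm x 6 mm, Height h = 12.7 mm
Formula: V = (1/3) * base_area * h
base_area = 4 * 6 = 24
base_area * h = 24 * 12.7 = 304.8
V = 304.8 / 3
V = 101.6
101.6 mm^3


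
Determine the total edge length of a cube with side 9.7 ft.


Shape: cube
Side s = 9.7 ft
A cube has 12 edges, all equal.
Formula: total edge length = 12 * s
Total = 12 * 9.7
Total = 116.4
116.4 ft


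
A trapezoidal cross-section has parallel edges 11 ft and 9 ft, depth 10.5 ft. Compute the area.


Shape: trapezoid
Parallel sides a = 11 ft, b = 9 ft; Height h = 10.5 ft
Formula: A = (a + b) * h / 2
a + b = 11 + 9 = 20
A = 20 * 10.5 / 2
A = 210 / 2
A = 105
105 ft^2


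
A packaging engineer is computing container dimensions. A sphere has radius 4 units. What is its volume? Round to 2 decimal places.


Shape: sphere
Radius r = 4 units
Formula: V = (4/3) * pi * r^3
r^3 = 64
(4/3) * 64 = 85.333333
V = 85.333333 * pi
V = 268.08
268.08 units^3


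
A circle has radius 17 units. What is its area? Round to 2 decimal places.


Shape: circle
Radius r = 17 units
Formula: A = pi * r^2
r^2 = 17^2 = 289
A = pi * 289
A = 907.92
907.92 units^2


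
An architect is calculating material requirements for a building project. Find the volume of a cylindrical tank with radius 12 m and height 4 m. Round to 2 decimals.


Shape: cylinder
Radius r = 12 m, Height h = 4 m
Formula: V = pi * r^2 * h
r^2 = 144
V = pi * 144 * 4
V = 576 * pi
V = 1809.56
1809.56 m^3


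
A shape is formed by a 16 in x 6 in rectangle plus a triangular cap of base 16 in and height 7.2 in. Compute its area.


Composite shape: rectangle + triangle
Rectangle area = 16 * 6 = 96
Triangle area = 0.5 * 16 * 7.2 = 57.6
Total = 96 + 57.6
Total = 153.6
153.6 in^2


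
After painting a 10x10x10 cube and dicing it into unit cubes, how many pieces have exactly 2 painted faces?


Large cube: 10 x 10 x 10, cut into unit cubes.
n = 10, so n - 2 = 8
Cubes with 2 painted faces lie along the edges, excluding corners.
A cube has 12 edges; each contributes (n - 2) = 8 such cubes.
Count = 12 * 8 = 96
96 unit cubes


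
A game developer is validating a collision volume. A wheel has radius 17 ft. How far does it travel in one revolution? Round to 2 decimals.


Shape: circle
Radius r = 17 ft
Formula: C = 2 * pi * r
C = 2 * pi * 17
C = 34 * pi
C = 106.81
106.81 ft


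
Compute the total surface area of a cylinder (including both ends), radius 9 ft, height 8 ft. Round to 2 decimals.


Shape: closed cylinder
Radius r = 9 ft, Height h = 8 ft
Formula: SA = 2*pi*r^2 + 2*pi*r*h = 2*pi*r*(r + h)
r + h = 17
2 * r * (r + h) = 2 * 9 * 17 = 306
SA = 306 * pi
SA = 961.33
961.33 ft^2


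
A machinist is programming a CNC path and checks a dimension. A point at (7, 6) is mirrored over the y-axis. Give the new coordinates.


Transformation: reflection
Original point: (7, 6)
Rule for reflection over the y-axis: (x, y) -> (-x, y)
Apply: (7, 6) -> (-7, 6)
(-7, 6)


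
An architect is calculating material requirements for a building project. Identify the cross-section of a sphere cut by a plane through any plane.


Solid: sphere
Cutting plane: through any plane
Visualize the intersection of the plane with the solid's surface.
The boundary of the cut region is a circle.
circle


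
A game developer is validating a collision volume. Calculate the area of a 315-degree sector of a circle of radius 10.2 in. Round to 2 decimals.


Shape: circular sector
Radius r = 10.2 in, Angle = 315 degrees
Formula: A = (angle/360) * pi * r^2
r^2 = 104.04
Fraction of circle = 315/360
A = (315/360) * pi * 104.04
A = 91.035 * pi
A = 285.99
285.99 in^2


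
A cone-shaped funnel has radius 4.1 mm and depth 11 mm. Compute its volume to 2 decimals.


Shape: cone
Radius r = 4.1 mm, Height h = 11 mm
Formula: V = (1/3) * pi * r^2 * h
r^2 = 16.81
pi * r^2 * h = pi * 16.81 * 11 = 184.91 * pi
V = 184.91 * pi / 3
V = 193.64
193.64 mm^3


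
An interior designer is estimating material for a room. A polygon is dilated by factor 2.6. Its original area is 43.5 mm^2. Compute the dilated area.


Linear scale factor k = 2.6
Original area = 43.5 mm^2
Rule: under a linear scaling by k, areas scale by k^2.
k^2 = 2.6^2 = 6.76
New area = 43.5 * 6.76
New area = 294.06
294.06 mm^2


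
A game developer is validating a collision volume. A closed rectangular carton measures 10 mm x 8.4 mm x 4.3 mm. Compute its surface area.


Shape: rectangular prism
l = 10 mm, w = 8.4 mm, h = 4.3 mm
Formula: SA = 2(lw + lh + wh)
lw = 84, lh = 43, wh = 36.12
lw + lh + wh = 163.12
SA = 2 * 163.12
SA = 326.24
326.24 mm^2


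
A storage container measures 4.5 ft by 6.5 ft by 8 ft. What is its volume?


Shape: rectangular prism
l = 4.5 ft, w = 6.5 ft, h = 8 ft
Formula: V = l * w * h
V = 4.5 * 6.5 * 8
V = 29.25 * 8
V = 234
234 ft^3


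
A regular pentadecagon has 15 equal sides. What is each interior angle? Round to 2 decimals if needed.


Shape: regular pentadecagon (15 sides)
Formula: interior angle = (n - 2) * 180 / n
(n - 2) = 13
(n - 2) * 180 = 2340
angle = 2340 / 15
angle = 156
156 degrees


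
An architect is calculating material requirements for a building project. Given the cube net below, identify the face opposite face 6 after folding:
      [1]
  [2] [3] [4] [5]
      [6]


Net: cross layout. Take square 3 as the base (bottom).
Fold the four squares in the horizontal row up around 3: 2 -> left, 4 -> right, 5 wraps to the top.
Fold 1 and 6 up from 3: 1 -> back, 6 -> front.
Opposite pairs are therefore: (1, 6), (2, 4), (3, 5).
Face 6 is opposite face 1.
face 1


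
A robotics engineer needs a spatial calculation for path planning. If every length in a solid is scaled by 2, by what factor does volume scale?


Linear scale factor k = 2
Rule: under a linear scaling by k, volumes scale by k^3.
k^3 = 2 * 2 * 2
k^3 = 4 * 2
k^3 = 8
Volume scales by a factor of 8.
8 (dimensionless)


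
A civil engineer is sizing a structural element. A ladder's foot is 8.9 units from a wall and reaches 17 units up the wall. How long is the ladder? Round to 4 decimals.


Shape: right triangle
Legs a = 8.9 units, b = 17 units
Formula: c = sqrt(a^2 + b^2)
a^2 = 79.21, b^2 = 289
a^2 + b^2 = 368.21
c = sqrt(368.21)
c = 19.1888
19.1888 units


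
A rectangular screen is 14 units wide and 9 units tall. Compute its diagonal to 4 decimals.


Shape: rectangle (diagonal via Pythagoras)
Sides: 14 units and 9 units
Formula: d = sqrt(l^2 + w^2)
l^2 = 196, w^2 = 81
l^2 + w^2 = 277
d = sqrt(277)
d = 16.6433
16.6433 units


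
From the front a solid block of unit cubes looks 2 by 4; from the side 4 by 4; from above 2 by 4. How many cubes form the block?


Orthographic views of a solid rectangular block:
Front view 2 x 4 -> length = 2, height = 4
Side view 4 x 4 -> width = 4, height = 4 (consistent)
Top view 2 x 4 -> confirms length = 2, width = 4
The block is 2 x 4 x 4.
Total unit cubes = 2 * 4 * 4 = 32
32 unit cubes


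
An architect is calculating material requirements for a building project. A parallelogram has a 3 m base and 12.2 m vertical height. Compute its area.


Shape: parallelogram
Base b = 3 m, Height h = 12.2 m
Formula: A = b * h
A = 3 * 12.2
A = 36.6
36.6 m^2


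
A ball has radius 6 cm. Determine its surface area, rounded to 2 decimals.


Shape: sphere
Radius r = 6 cm
Formula: SA = 4 * pi * r^2
r^2 = 36
SA = 4 * pi * 36
SA = 144 * pi
SA = 452.39
452.39 cm^2


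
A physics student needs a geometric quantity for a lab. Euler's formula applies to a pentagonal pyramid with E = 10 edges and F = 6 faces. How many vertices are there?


Polyhedron: pentagonal pyramid
Euler's formula for convex polyhedra: V - E + F = 2
Given: E = 10 edges and F = 6 faces
Solve for V:
V = 2 + E - F = 2 + 10 - 6 = 6
6 vertices


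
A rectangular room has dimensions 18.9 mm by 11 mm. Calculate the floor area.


Shape: rectangle
Length l = 18.9 mm, Width w = 11 mm
Formula: A = l * w
A = 18.9 * 11
A = 207.9
207.9 mm^2


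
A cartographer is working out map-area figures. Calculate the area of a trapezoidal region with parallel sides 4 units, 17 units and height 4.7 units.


Shape: trapezoid
Parallel sides a = 4 units, b = 17 units; Height h = 4.7 units
Formula: A = (a + b) * h / 2
a + b = 4 + 17 = 21
A = 21 * 4.7 / 2
A = 98.7 / 2
A = 49.35
49.35 units^2


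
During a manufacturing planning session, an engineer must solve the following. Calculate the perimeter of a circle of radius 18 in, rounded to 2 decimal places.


Shape: circle
Radius r = 18 in
Formula: C = 2 * pi * r
C = 2 * pi * 18
C = 36 * pi
C = 113.1
113.1 in


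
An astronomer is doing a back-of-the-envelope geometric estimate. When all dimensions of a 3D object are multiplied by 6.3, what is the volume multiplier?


Linear scale factor k = 6.3
Rule: under a linear scaling by k, volumes scale by k^3.
k^3 = 6.3 * 6.3 * 6.3
k^3 = 39.69 * 6.3
k^3 = 250.047
Volume scales by a factor of 250.047.
250.047 (dimensionless)


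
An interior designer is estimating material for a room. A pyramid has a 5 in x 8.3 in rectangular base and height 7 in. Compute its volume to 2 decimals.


Shape: rectangular pyramid
Base: 5 in x 8.3 in, Height h = 7 in
Formula: V = (1/3) * base_area * h
base_area = 5 * 8.3 = 41.5
base_area * h = 41.5 * 7 = 290.5
V = 290.5 / 3
V = 96.83
96.83 in^3


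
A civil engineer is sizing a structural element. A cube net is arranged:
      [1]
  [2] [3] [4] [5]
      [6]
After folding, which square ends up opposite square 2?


Net: cross layout. Take square 3 as the base (bottom).
Fold the four squares in the horizontal row up around 3: 2 -> left, 4 -> right, 5 wraps to the top.
Fold 1 and 6 up from 3: 1 -> back, 6 -> front.
Opposite pairs are therefore: (1, 6), (2, 4), (3, 5).
Face 2 is opposite face 4.
face 4


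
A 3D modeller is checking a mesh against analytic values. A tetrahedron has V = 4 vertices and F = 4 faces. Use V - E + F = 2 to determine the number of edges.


Polyhedron: tetrahedron
Euler's formula for convex polyhedra: V - E + F = 2
Given: V = 4 vertices and F = 4 faces
Solve for E:
E = V + F - 2 = 4 + 4 - 2 = 6
6 edges


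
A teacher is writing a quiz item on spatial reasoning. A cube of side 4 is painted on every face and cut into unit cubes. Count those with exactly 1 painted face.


Large cube: 4 x 4 x 4, cut into unit cubes.
n = 4, so n - 2 = 2
Cubes with 1 painted face lie in the interior of each face.
A cube has 6 faces; each contributes (n - 2)^2 = 4 such cubes.
Count = 6 * 4 = 24
24 unit cubes


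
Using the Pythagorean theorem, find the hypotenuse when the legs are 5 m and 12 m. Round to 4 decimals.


Shape: right triangle
Legs a = 5 m, b = 12 m
Formula: c = sqrt(a^2 + b^2)
a^2 = 25, b^2 = 144
a^2 + b^2 = 169
c = sqrt(169)
c = 13.0
13 m


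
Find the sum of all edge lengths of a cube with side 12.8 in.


Shape: cube
Side s = 12.8 in
A cube has 12 edges, all equal.
Formula: total edge length = 12 * s
Total = 12 * 12.8
Total = 153.6
153.6 in


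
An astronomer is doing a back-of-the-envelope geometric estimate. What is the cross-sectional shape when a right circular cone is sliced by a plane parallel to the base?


Solid: right circular cone
Cutting plane: parallel to the base
Visualize the intersection of the plane with the solid's surface.
The boundary of the cut region is a circle.
circle


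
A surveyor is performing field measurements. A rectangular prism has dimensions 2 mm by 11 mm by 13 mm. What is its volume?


Shape: rectangular prism
l = 2 mm, w = 11 mm, h = 13 mm
Formula: V = l * w * h
V = 2 * 11 * 13
V = 22 * 13
V = 286
286 mm^3


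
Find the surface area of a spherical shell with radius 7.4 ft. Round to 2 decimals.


Shape: sphere
Radius r = 7.4 ft
Formula: SA = 4 * pi * r^2
r^2 = 54.76
SA = 4 * pi * 54.76
SA = 219.04 * pi
SA = 688.13
688.13 ft^2


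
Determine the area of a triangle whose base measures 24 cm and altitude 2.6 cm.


Shape: triangle
Base b = 24 cm, Height h = 2.6 cm
Formula: A = (1/2) * b * h
A = 0.5 * 24 * 2.6
A = 0.5 * 62.4
A = 31.2
31.2 cm^2


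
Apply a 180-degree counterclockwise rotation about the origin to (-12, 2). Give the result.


Transformation: rotation about the origin
Original point: (-12, 2)
Rule for 180 deg: (x, y) -> (-x, -y)
Apply: (-12, 2) -> (12, -2)
(12, -2)


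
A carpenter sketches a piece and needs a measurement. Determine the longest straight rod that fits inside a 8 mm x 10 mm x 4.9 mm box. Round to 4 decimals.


Shape: rectangular box (space diagonal)
l = 8 mm, w = 10 mm, h = 4.9 mm
Visualize: the diagonal of the base, then a right triangle with that diagonal and the height.
Formula: d = sqrt(l^2 + w^2 + h^2)
l^2 + w^2 + h^2 = 64 + 100 + 24.01 = 188.01
d = sqrt(188.01)
d = 13.7117
13.7117 mm


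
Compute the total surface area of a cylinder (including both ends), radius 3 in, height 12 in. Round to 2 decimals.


Shape: closed cylinder
Radius r = 3 in, Height h = 12 in
Formula: SA = 2*pi*r^2 + 2*pi*r*h = 2*pi*r*(r + h)
r + h = 15
2 * r * (r + h) = 2 * 3 * 15 = 90
SA = 90 * pi
SA = 282.74
282.74 in^2


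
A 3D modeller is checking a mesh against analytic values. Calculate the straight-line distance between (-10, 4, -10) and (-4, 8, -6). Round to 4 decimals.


3D distance between two points
P1 = (-10, 4, -10), P2 = (-4, 8, -6)
Formula: d = sqrt((x2-x1)^2 + (y2-y1)^2 + (z2-z1)^2)
dx = -4 - -10 = 6
dy = 8 - 4 = 4
dz = -6 - -10 = 4
dx^2 + dy^2 + dz^2 = 36 + 16 + 16 = 68
d = sqrt(68)
d = 8.2462
8.2462 units


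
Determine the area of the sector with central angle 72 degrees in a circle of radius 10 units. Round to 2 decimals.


Shape: circular sector
Radius r = 10 units, Angle = 72 degrees
Formula: A = (angle/360) * pi * r^2
r^2 = 100
Fraction of circle = 72/360
A = (72/360) * pi * 100
A = 20 * pi
A = 62.83
62.83 units^2


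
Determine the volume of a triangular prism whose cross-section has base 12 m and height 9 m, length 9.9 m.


Shape: triangular prism
Triangle base = 12 m, triangle height = 9 m, prism length L = 9.9 m
Formula: V = (1/2 * b * h_tri) * L
Cross-section area = 0.5 * 12 * 9 = 54
V = 54 * 9.9
V = 534.6
534.6 m^3


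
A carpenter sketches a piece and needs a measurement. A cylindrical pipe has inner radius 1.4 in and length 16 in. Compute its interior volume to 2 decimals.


Shape: cylinder
Radius r = 1.4 in, Height h = 16 in
Formula: V = pi * r^2 * h
r^2 = 1.96
V = pi * 1.96 * 16
V = 31.36 * pi
V = 98.52
98.52 in^3


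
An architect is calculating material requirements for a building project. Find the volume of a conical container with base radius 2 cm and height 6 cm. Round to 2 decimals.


Shape: cone
Radius r = 2 cm, Height h = 6 cm
Formula: V = (1/3) * pi * r^2 * h
r^2 = 4
pi * r^2 * h = pi * 4 * 6 = 24 * pi
V = 24 * pi / 3
V = 25.13
25.13 cm^3


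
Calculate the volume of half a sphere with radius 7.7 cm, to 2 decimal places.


Shape: hemisphere (half of a sphere)
Radius r = 7.7 cm
Formula: V = (1/2) * (4/3) * pi * r^3 = (2/3) * pi * r^3
r^3 = 456.533
(2/3) * 456.533 = 304.355333
V = 304.355333 * pi
V = 956.16
956.16 cm^3


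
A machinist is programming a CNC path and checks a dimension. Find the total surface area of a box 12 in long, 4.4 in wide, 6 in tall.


Shape: rectangular prism
l = 12 in, w = 4.4 in, h = 6 in
Formula: SA = 2(lw + lh + wh)
lw = 52.8, lh = 72, wh = 26.4
lw + lh + wh = 151.2
SA = 2 * 151.2
SA = 302.4
302.4 in^2


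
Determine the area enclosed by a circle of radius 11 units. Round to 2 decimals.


Shape: circle
Radius r = 11 units
Formula: A = pi * r^2
r^2 = 11^2 = 121
A = pi * 121
A = 380.13
380.13 units^2


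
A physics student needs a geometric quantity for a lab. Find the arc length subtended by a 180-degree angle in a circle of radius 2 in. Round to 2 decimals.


Shape: circular arc
Radius r = 2 in, Angle = 180 degrees
Formula: L = (angle/360) * 2 * pi * r
2 * pi * r = 4 * pi
L = (180/360) * 4 * pi
L = 2 * pi
L = 6.28
6.28 in


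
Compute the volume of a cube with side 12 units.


Shape: cube
Side s = 12 units
Formula: V = s^3
V = 12 * 12 * 12
V = 144 * 12
V = 1728
1728 units^3


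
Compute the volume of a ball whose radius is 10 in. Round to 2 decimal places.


Shape: sphere
Radius r = 10 in
Formula: V = (4/3) * pi * r^3
r^3 = 1000
(4/3) * 1000 = 1333.333333
V = 1333.333333 * pi
V = 4188.79
4188.79 in^3


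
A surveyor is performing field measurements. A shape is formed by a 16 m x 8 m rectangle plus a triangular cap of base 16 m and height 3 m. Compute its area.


Composite shape: rectangle + triangle
Rectangle area = 16 * 8 = 128
Triangle area = 0.5 * 16 * 3 = 24
Total = 128 + 24
Total = 152
152 m^2


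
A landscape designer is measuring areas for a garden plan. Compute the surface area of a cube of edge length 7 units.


Shape: cube
Side s = 7 units
A cube has 6 square faces.
Formula: SA = 6 * s^2
s^2 = 49
SA = 6 * 49
SA = 294
294 units^2


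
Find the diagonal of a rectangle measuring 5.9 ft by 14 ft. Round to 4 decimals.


Shape: rectangle (diagonal via Pythagoras)
Sides: 5.9 ft and 14 ft
Formula: d = sqrt(l^2 + w^2)
l^2 = 34.81, w^2 = 196
l^2 + w^2 = 230.81
d = sqrt(230.81)
d = 15.1924
15.1924 ft


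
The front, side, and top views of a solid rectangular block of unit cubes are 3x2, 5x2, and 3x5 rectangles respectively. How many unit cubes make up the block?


Orthographic views of a solid rectangular block:
Front view 3 x 2 -> length = 3, height = 2
Side view 5 x 2 -> width = 5, height = 2 (consistent)
Top view 3 x 5 -> confirms length = 3, width = 5
The block is 3 x 5 x 2.
Total unit cubes = 3 * 5 * 2 = 30
30 unit cubes


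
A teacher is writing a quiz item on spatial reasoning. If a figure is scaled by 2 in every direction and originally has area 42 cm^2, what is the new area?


Linear scale factor k = 2
Original area = 42 cm^2
Rule: under a linear scaling by k, areas scale by k^2.
k^2 = 2^2 = 4
New area = 42 * 4
New area = 168
168 cm^2


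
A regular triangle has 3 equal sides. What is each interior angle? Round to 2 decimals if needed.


Shape: regular triangle (3 sides)
Formula: interior angle = (n - 2) * 180 / n
(n - 2) = 1
(n - 2) * 180 = 180
angle = 180 / 3
angle = 60
60 degrees


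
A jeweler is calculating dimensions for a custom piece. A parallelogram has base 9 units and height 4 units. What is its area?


Shape: parallelogram
Base b = 9 units, Height h = 4 units
Formula: A = b * h
A = 9 * 4
A = 36
36 units^2


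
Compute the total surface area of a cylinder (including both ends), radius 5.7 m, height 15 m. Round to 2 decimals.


Shape: closed cylinder
Radius r = 5.7 m, Height h = 15 m
Formula: SA = 2*pi*r^2 + 2*pi*r*h = 2*pi*r*(r + h)
r + h = 20.7
2 * r * (r + h) = 2 * 5.7 * 20.7 = 235.98
SA = 235.98 * pi
SA = 741.35
741.35 m^2


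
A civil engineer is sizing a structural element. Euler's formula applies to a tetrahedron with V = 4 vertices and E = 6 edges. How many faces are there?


Polyhedron: tetrahedron
Euler's formula for convex polyhedra: V - E + F = 2
Given: V = 4 vertices and E = 6 edges
Solve for F:
F = 2 + E - V = 2 + 6 - 4 = 4
4 faces


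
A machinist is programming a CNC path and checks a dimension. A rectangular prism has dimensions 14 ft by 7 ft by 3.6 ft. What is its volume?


Shape: rectangular prism
l = 14 ft, w = 7 ft, h = 3.6 ft
Formula: V = l * w * h
V = 14 * 7 * 3.6
V = 98 * 3.6
V = 352.8
352.8 ft^3


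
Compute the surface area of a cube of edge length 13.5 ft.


Shape: cube
Side s = 13.5 ft
A cube has 6 square faces.
Formula: SA = 6 * s^2
s^2 = 182.25
SA = 6 * 182.25
SA = 1093.5
1093.5 ft^2


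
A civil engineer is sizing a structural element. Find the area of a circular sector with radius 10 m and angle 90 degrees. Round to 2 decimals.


Shape: circular sector
Radius r = 10 m, Angle = 90 degrees
Formula: A = (angle/360) * pi * r^2
r^2 = 100
Fraction of circle = 90/360
A = (90/360) * pi * 100
A = 25 * pi
A = 78.54
78.54 m^2


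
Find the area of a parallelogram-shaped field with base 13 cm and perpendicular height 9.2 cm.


Shape: parallelogram
Base b = 13 cm, Height h = 9.2 cm
Formula: A = b * h
A = 13 * 9.2
A = 119.6
119.6 cm^2


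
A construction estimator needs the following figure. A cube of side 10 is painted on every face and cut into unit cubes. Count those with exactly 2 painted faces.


Large cube: 10 x 10 x 10, cut into unit cubes.
n = 10, so n - 2 = 8
Cubes with 2 painted faces lie along the edges, excluding corners.
A cube has 12 edges; each contributes (n - 2) = 8 such cubes.
Count = 12 * 8 = 96
96 unit cubes


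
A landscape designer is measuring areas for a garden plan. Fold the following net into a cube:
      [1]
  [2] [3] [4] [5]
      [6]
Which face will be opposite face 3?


Net: cross layout. Take square 3 as the base (bottom).
Fold the four squares in the horizontal row up around 3: 2 -> left, 4 -> right, 5 wraps to the top.
Fold 1 and 6 up from 3: 1 -> back, 6 -> front.
Opposite pairs are therefore: (1, 6), (2, 4), (3, 5).
Face 3 is opposite face 5.
face 5


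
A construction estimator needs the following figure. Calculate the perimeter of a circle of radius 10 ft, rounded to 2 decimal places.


Shape: circle
Radius r = 10 ft
Formula: C = 2 * pi * r
C = 2 * pi * 10
C = 20 * pi
C = 62.83
62.83 ft


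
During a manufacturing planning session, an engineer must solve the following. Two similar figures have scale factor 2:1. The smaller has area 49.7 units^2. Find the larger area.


Linear scale factor k = 2
Original area = 49.7 units^2
Rule: under a linear scaling by k, areas scale by k^2.
k^2 = 2^2 = 4
New area = 49.7 * 4
New area = 198.8
198.8 units^2


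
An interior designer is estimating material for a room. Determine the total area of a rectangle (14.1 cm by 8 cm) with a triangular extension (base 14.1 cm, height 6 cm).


Composite shape: rectangle + triangle
Rectangle area = 14.1 * 8 = 112.8
Triangle area = 0.5 * 14.1 * 6 = 42.3
Total = 112.8 + 42.3
Total = 155.1
155.1 cm^2


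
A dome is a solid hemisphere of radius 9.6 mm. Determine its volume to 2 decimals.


Shape: hemisphere (half of a sphere)
Radius r = 9.6 mm
Formula: V = (1/2) * (4/3) * pi * r^3 = (2/3) * pi * r^3
r^3 = 884.736
(2/3) * 884.736 = 589.824
V = 589.824 * pi
V = 1852.99
1852.99 mm^3


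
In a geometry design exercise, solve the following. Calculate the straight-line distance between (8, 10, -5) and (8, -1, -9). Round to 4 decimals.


3D distance between two points
P1 = (8, 10, -5), P2 = (8, -1, -9)
Formula: d = sqrt((x2-x1)^2 + (y2-y1)^2 + (z2-z1)^2)
dx = 8 - 8 = 0
dy = -1 - 10 = -11
dz = -9 - -5 = -4
dx^2 + dy^2 + dz^2 = 0 + 121 + 16 = 137
d = sqrt(137)
d = 11.7047
11.7047 units


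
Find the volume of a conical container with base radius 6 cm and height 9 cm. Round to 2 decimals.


Shape: cone
Radius r = 6 cm, Height h = 9 cm
Formula: V = (1/3) * pi * r^2 * h
r^2 = 36
pi * r^2 * h = pi * 36 * 9 = 324 * pi
V = 324 * pi / 3
V = 339.29
339.29 cm^3


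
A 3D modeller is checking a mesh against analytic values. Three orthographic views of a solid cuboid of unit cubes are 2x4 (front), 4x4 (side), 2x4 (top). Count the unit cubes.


Orthographic views of a solid rectangular block:
Front view 2 x 4 -> length = 2, height = 4
Side view 4 x 4 -> width = 4, height = 4 (consistent)
Top view 2 x 4 -> confirms length = 2, width = 4
The block is 2 x 4 x 4.
Total unit cubes = 2 * 4 * 4 = 32
32 unit cubes


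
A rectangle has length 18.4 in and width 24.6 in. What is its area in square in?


Shape: rectangle
Length l = 18.4 in, Width w = 24.6 in
Formula: A = l * w
A = 18.4 * 24.6
A = 452.64
452.64 in^2


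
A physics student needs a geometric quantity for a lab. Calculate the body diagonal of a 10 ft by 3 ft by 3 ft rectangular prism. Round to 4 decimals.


Shape: rectangular box (space diagonal)
l = 10 ft, w = 3 ft, h = 3 ft
Visualize: the diagonal of the base, then a right triangle with that diagonal and the height.
Formula: d = sqrt(l^2 + w^2 + h^2)
l^2 + w^2 + h^2 = 100 + 9 + 9 = 118
d = sqrt(118)
d = 10.8628
10.8628 ft


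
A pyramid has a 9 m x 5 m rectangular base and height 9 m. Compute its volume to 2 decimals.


Shape: rectangular pyramid
Base: 9 m x 5 m, Height h = 9 m
Formula: V = (1/3) * base_area * h
base_area = 9 * 5 = 45
base_area * h = 45 * 9 = 405
V = 405 / 3
V = 135
135 m^3


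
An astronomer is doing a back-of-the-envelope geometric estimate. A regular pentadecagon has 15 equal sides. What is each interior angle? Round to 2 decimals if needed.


Shape: regular pentadecagon (15 sides)
Formula: interior angle = (n - 2) * 180 / n
(n - 2) = 13
(n - 2) * 180 = 2340
angle = 2340 / 15
angle = 156
156 degrees


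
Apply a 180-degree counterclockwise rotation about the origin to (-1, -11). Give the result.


Transformation: rotation about the origin
Original point: (-1, -11)
Rule for 180 deg: (x, y) -> (-x, -y)
Apply: (-1, -11) -> (1, 11)
(1, 11)


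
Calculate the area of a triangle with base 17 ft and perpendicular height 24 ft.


Shape: triangle
Base b = 17 ft, Height h = 24 ft
Formula: A = (1/2) * b * h
A = 0.5 * 17 * 24
A = 0.5 * 408
A = 204
204 ft^2


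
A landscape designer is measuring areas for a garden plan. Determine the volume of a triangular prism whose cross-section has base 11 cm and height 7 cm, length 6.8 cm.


Shape: triangular prism
Triangle base = 11 cm, triangle height = 7 cm, prism length L = 6.8 cm
Formula: V = (1/2 * b * h_tri) * L
Cross-section area = 0.5 * 11 * 7 = 38.5
V = 38.5 * 6.8
V = 261.8
261.8 cm^3


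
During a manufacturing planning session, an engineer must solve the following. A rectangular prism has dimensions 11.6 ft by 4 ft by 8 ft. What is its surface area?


Shape: rectangular prism
l = 11.6 ft, w = 4 ft, h = 8 ft
Formula: SA = 2(lw + lh + wh)
lw = 46.4, lh = 92.8, wh = 32
lw + lh + wh = 171.2
SA = 2 * 171.2
SA = 342.4
342.4 ft^2


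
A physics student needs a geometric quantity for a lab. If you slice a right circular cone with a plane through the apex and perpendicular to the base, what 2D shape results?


Solid: right circular cone
Cutting plane: through the apex and perpendicular to the base
Visualize the intersection of the plane with the solid's surface.
The boundary of the cut region is a isosceles triangle.
isosceles triangle


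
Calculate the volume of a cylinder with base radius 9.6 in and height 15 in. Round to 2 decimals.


Shape: cylinder
Radius r = 9.6 in, Height h = 15 in
Formula: V = pi * r^2 * h
r^2 = 92.16
V = pi * 92.16 * 15
V = 1382.4 * pi
V = 4342.94
4342.94 in^3


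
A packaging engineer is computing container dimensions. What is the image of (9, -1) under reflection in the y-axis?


Transformation: reflection
Original point: (9, -1)
Rule for reflection over the y-axis: (x, y) -> (-x, y)
Apply: (9, -1) -> (-9, -1)
(-9, -1)


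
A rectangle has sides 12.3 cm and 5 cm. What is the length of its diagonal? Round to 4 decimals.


Shape: rectangle (diagonal via Pythagoras)
Sides: 12.3 cm and 5 cm
Formula: d = sqrt(l^2 + w^2)
l^2 = 151.29, w^2 = 25
l^2 + w^2 = 176.29
d = sqrt(176.29)
d = 13.2774
13.2774 cm


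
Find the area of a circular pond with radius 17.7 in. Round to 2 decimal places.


Shape: circle
Radius r = 17.7 in
Formula: A = pi * r^2
r^2 = 17.7^2 = 313.29
A = pi * 313.29
A = 984.23
984.23 in^2


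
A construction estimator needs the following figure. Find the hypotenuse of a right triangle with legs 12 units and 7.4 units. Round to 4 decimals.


Shape: right triangle
Legs a = 12 units, b = 7.4 units
Formula: c = sqrt(a^2 + b^2)
a^2 = 144, b^2 = 54.76
a^2 + b^2 = 198.76
c = sqrt(198.76)
c = 14.0982
14.0982 units


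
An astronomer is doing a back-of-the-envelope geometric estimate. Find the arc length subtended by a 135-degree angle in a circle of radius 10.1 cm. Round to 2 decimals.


Shape: circular arc
Radius r = 10.1 cm, Angle = 135 degrees
Formula: L = (angle/360) * 2 * pi * r
2 * pi * r = 20.2 * pi
L = (135/360) * 20.2 * pi
L = 7.575 * pi
L = 23.8
23.8 cm


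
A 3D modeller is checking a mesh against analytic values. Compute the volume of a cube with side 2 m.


Shape: cube
Side s = 2 m
Formula: V = s^3
V = 2 * 2 * 2
V = 4 * 2
V = 8
8 m^3


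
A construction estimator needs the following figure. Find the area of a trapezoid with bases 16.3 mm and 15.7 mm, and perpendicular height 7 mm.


Shape: trapezoid
Parallel sides a = 16.3 mm, b = 15.7 mm; Height h = 7 mm
Formula: A = (a + b) * h / 2
a + b = 16.3 + 15.7 = 32
A = 32 * 7 / 2
A = 224 / 2
A = 112
112 mm^2


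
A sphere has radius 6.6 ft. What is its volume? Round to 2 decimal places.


Shape: sphere
Radius r = 6.6 ft
Formula: V = (4/3) * pi * r^3
r^3 = 287.496
(4/3) * 287.496 = 383.328
V = 383.328 * pi
V = 1204.26
1204.26 ft^3


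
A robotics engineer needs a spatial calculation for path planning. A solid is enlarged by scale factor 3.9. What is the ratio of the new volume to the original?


Linear scale factor k = 3.9
Rule: under a linear scaling by k, volumes scale by k^3.
k^3 = 3.9 * 3.9 * 3.9
k^3 = 15.21 * 3.9
k^3 = 59.319
Volume scales by a factor of 59.319.
59.319 (dimensionless)


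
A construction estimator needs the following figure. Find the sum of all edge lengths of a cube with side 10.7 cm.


Shape: cube
Side s = 10.7 cm
A cube has 12 edges, all equal.
Formula: total edge length = 12 * s
Total = 12 * 10.7
Total = 128.4
128.4 cm


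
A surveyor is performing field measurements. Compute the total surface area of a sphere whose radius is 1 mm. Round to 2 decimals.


Shape: sphere
Radius r = 1 mm
Formula: SA = 4 * pi * r^2
r^2 = 1
SA = 4 * pi * 1
SA = 4 * pi
SA = 12.57
12.57 mm^2


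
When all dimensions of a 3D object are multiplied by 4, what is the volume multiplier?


Linear scale factor k = 4
Rule: under a linear scaling by k, volumes scale by k^3.
k^3 = 4 * 4 * 4
k^3 = 16 * 4
k^3 = 64
Volume scales by a factor of 64.
64 (dimensionless)


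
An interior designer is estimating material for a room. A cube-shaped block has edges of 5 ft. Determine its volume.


Shape: cube
Side s = 5 ft
Formula: V = s^3
V = 5 * 5 * 5
V = 25 * 5
V = 125
125 ft^3


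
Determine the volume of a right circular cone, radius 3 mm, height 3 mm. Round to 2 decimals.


Shape: cone
Radius r = 3 mm, Height h = 3 mm
Formula: V = (1/3) * pi * r^2 * h
r^2 = 9
pi * r^2 * h = pi * 9 * 3 = 27 * pi
V = 27 * pi / 3
V = 28.27
28.27 mm^3


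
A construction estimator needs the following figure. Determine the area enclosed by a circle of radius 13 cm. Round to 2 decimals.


Shape: circle
Radius r = 13 cm
Formula: A = pi * r^2
r^2 = 13^2 = 169
A = pi * 169
A = 530.93
530.93 cm^2


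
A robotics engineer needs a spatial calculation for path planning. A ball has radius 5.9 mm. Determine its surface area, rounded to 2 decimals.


Shape: sphere
Radius r = 5.9 mm
Formula: SA = 4 * pi * r^2
r^2 = 34.81
SA = 4 * pi * 34.81
SA = 139.24 * pi
SA = 437.44
437.44 mm^2


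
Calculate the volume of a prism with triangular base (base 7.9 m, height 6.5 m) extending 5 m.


Shape: triangular prism
Triangle base = 7.9 m, triangle height = 6.5 m, prism length L = 5 m
Formula: V = (1/2 * b * h_tri) * L
Cross-section area = 0.5 * 7.9 * 6.5 = 25.675
V = 25.675 * 5
V = 128.375
128.375 m^3


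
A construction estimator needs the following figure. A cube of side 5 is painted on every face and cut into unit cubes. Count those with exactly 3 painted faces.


Large cube: 5 x 5 x 5, cut into unit cubes.
Cubes with 3 painted faces are at the corners. A cube always has 8 corners.
Count = 8
8 unit cubes


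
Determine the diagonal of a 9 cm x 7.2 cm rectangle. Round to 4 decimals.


Shape: rectangle (diagonal via Pythagoras)
Sides: 9 cm and 7.2 cm
Formula: d = sqrt(l^2 + w^2)
l^2 = 81, w^2 = 51.84
l^2 + w^2 = 132.84
d = sqrt(132.84)
d = 11.5256
11.5256 cm


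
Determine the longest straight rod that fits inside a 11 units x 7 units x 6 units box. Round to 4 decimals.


Shape: rectangular box (space diagonal)
l = 11 units, w = 7 units, h = 6 units
Visualize: the diagonal of the base, then a right triangle with that diagonal and the height.
Formula: d = sqrt(l^2 + w^2 + h^2)
l^2 + w^2 + h^2 = 121 + 49 + 36 = 206
d = sqrt(206)
d = 14.3527
14.3527 units


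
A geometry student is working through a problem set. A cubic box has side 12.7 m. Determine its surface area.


Shape: cube
Side s = 12.7 m
A cube has 6 square faces.
Formula: SA = 6 * s^2
s^2 = 161.29
SA = 6 * 161.29
SA = 967.74
967.74 m^2


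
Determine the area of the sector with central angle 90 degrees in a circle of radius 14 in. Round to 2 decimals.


Shape: circular sector
Radius r = 14 in, Angle = 90 degrees
Formula: A = (angle/360) * pi * r^2
r^2 = 196
Fraction of circle = 90/360
A = (90/360) * pi * 196
A = 49 * pi
A = 153.94
153.94 in^2


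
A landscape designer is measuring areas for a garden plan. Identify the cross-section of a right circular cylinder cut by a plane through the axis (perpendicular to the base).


Solid: right circular cylinder
Cutting plane: through the axis (perpendicular to the base)
Visualize the intersection of the plane with the solid's surface.
The boundary of the cut region is a rectangle.
rectangle


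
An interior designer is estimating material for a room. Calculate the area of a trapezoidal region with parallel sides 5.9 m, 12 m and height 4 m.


Shape: trapezoid
Parallel sides a = 5.9 m, b = 12 m; Height h = 4 m
Formula: A = (a + b) * h / 2
a + b = 5.9 + 12 = 17.9
A = 17.9 * 4 / 2
A = 71.6 / 2
A = 35.8
35.8 m^2


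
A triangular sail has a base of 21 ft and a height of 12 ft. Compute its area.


Shape: triangle
Base b = 21 ft, Height h = 12 ft
Formula: A = (1/2) * b * h
A = 0.5 * 21 * 12
A = 0.5 * 252
A = 126
126 ft^2


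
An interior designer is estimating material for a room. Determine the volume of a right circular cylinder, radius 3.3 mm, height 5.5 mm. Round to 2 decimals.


Shape: cylinder
Radius r = 3.3 mm, Height h = 5.5 mm
Formula: V = pi * r^2 * h
r^2 = 10.89
V = pi * 10.89 * 5.5
V = 59.895 * pi
V = 188.17
188.17 mm^3


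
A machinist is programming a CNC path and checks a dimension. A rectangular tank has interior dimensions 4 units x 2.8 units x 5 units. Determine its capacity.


Shape: rectangular prism
l = 4 units, w = 2.8 units, h = 5 units
Formula: V = l * w * h
V = 4 * 2.8 * 5
V = 11.2 * 5
V = 56
56 units^3


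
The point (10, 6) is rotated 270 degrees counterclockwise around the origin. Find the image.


Transformation: rotation about the origin
Original point: (10, 6)
Rule for 270 deg counterclockwise: (x, y) -> (y, -x)
Apply: (10, 6) -> (6, -10)
(6, -10)


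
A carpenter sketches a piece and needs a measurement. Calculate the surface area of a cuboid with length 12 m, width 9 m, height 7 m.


Shape: rectangular prism
l = 12 m, w = 9 m, h = 7 m
Formula: SA = 2(lw + lh + wh)
lw = 108, lh = 84, wh = 63
lw + lh + wh = 255
SA = 2 * 255
SA = 510
510 m^2


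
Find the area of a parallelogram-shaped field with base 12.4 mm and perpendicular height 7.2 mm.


Shape: parallelogram
Base b = 12.4 mm, Height h = 7.2 mm
Formula: A = b * h
A = 12.4 * 7.2
A = 89.28
89.28 mm^2


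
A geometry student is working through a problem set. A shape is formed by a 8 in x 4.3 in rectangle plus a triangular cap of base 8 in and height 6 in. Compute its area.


Composite shape: rectangle + triangle
Rectangle area = 8 * 4.3 = 34.4
Triangle area = 0.5 * 8 * 6 = 24
Total = 34.4 + 24
Total = 58.4
58.4 in^2


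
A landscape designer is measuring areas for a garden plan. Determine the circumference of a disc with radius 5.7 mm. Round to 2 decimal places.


Shape: circle
Radius r = 5.7 mm
Formula: C = 2 * pi * r
C = 2 * pi * 5.7
C = 11.4 * pi
C = 35.81
35.81 mm


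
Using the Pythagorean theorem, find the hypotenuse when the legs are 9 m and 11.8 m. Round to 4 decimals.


Shape: right triangle
Legs a = 9 m, b = 11.8 m
Formula: c = sqrt(a^2 + b^2)
a^2 = 81, b^2 = 139.24
a^2 + b^2 = 220.24
c = sqrt(220.24)
c = 14.8405
14.8405 m


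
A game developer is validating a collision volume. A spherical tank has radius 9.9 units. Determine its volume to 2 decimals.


Shape: sphere
Radius r = 9.9 units
Formula: V = (4/3) * pi * r^3
r^3 = 970.299
(4/3) * 970.299 = 1293.732
V = 1293.732 * pi
V = 4064.38
4064.38 units^3


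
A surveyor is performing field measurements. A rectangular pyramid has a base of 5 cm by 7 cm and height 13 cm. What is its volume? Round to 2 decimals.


Shape: rectangular pyramid
Base: 5 cm x 7 cm, Height h = 13 cm
Formula: V = (1/3) * base_area * h
base_area = 5 * 7 = 35
base_area * h = 35 * 13 = 455
V = 455 / 3
V = 151.67
151.67 cm^3


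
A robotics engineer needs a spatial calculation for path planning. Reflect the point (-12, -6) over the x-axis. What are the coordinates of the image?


Transformation: reflection
Original point: (-12, -6)
Rule for reflection over the x-axis: (x, y) -> (x, -y)
Apply: (-12, -6) -> (-12, 6)
(-12, 6)
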